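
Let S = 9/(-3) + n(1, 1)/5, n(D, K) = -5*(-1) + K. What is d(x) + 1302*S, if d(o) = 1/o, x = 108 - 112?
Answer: -46877/20 ≈ -2343.9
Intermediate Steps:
n(D, K) = 5 + K
x = -4
S = -9/5 (S = 9/(-3) + (5 + 1)/5 = 9*(-⅓) + 6*(⅕) = -3 + 6/5 = -9/5 ≈ -1.8000)
d(x) + 1302*S = 1/(-4) + 1302*(-9/5) = -¼ - 11718/5 = -46877/20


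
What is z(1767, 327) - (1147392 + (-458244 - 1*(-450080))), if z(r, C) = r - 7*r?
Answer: -1149830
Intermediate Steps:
z(r, C) = -6*r
z(1767, 327) - (1147392 + (-458244 - 1*(-450080))) = -6*1767 - (1147392 + (-458244 - 1*(-450080))) = -10602 - (1147392 + (-458244 + 450080)) = -10602 - (1147392 - 8164) = -10602 - 1*1139228 = -10602 - 1139228 = -1149830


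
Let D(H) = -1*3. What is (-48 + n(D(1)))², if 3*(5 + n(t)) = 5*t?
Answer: 3364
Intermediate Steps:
D(H) = -3
n(t) = -5 + 5*t/3 (n(t) = -5 + (5*t)/3 = -5 + 5*t/3)
(-48 + n(D(1)))² = (-48 + (-5 + (5/3)*(-3)))² = (-48 + (-5 - 5))² = (-48 - 10)² = (-58)² = 3364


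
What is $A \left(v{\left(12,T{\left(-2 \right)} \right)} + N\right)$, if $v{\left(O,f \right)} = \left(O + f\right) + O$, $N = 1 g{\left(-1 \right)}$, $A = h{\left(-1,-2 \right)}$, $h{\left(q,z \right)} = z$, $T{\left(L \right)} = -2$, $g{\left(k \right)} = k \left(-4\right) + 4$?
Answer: $-60$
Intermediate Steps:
$g{\left(k \right)} = 4 - 4 k$ ($g{\left(k \right)} = - 4 k + 4 = 4 - 4 k$)
$A = -2$
$N = 8$ ($N = 1 \left(4 - -4\right) = 1 \left(4 + 4\right) = 1 \cdot 8 = 8$)
$v{\left(O,f \right)} = f + 2 O$
$A \left(v{\left(12,T{\left(-2 \right)} \right)} + N\right) = - 2 \left(\left(-2 + 2 \cdot 12\right) + 8\right) = - 2 \left(\left(-2 + 24\right) + 8\right) = - 2 \left(22 + 8\right) = \left(-2\right) 30 = -60$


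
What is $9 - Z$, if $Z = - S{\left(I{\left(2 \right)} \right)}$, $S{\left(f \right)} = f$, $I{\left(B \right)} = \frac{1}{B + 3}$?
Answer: $\frac{46}{5} \approx 9.2$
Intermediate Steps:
$I{\left(B \right)} = \frac{1}{3 + B}$
$Z = - \frac{1}{5}$ ($Z = - \frac{1}{3 + 2} = - \frac{1}{5} \approx -0.2$)
$9 - Z = 9 - - \frac{1}{5} = 9 + \frac{1}{5} = \frac{46}{5}$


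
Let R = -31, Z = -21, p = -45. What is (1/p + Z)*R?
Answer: 29326/45 ≈ 651.69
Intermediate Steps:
(1/p + Z)*R = (1/(-45) - 21)*(-31) = (-1/45 - 21)*(-31) = -946/45*(-31) = 29326/45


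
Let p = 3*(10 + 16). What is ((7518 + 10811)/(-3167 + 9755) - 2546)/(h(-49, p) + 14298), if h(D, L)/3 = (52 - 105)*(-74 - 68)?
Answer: -16754719/242939088 ≈ -0.068967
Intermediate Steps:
p = 78 (p = 3*26 = 78)
h(D, L) = 22578 (h(D, L) = 3*((52 - 105)*(-74 - 68)) = 3*(-53*(-142)) = 3*7526 = 22578)
((7518 + 10811)/(-3167 + 9755) - 2546)/(h(-49, p) + 14298) = ((7518 + 10811)/(-3167 + 9755) - 2546)/(22578 + 14298) = (18329/6588 - 2546)/36876 = (18329*(1/6588) - 2546)*(1/36876) = (18329/6588 - 2546)*(1/36876) = -16754719/6588*1/36876 = -16754719/242939088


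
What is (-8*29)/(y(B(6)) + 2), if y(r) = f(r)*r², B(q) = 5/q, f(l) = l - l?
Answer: -116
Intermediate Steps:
f(l) = 0
y(r) = 0 (y(r) = 0*r² = 0)
(-8*29)/(y(B(6)) + 2) = (-8*29)/(0 + 2) = -232/2 = (½)*(-232) = -116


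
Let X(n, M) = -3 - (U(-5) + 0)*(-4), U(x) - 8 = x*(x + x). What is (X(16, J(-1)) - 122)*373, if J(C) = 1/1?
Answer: 39911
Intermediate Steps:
U(x) = 8 + 2*x² (U(x) = 8 + x*(x + x) = 8 + x*(2*x) = 8 + 2*x²)
J(C) = 1
X(n, M) = 229 (X(n, M) = -3 - ((8 + 2*(-5)²) + 0)*(-4) = -3 - ((8 + 2*25) + 0)*(-4) = -3 - ((8 + 50) + 0)*(-4) = -3 - (58 + 0)*(-4) = -3 - 58*(-4) = -3 - 1*(-232) = -3 + 232 = 229)
(X(16, J(-1)) - 122)*373 = (229 - 122)*373 = 107*373 = 39911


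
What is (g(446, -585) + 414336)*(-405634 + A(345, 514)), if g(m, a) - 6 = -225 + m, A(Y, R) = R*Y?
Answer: -94646391152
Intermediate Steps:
g(m, a) = -219 + m (g(m, a) = 6 + (-225 + m) = -219 + m)
(g(446, -585) + 414336)*(-405634 + A(345, 514)) = ((-219 + 446) + 414336)*(-405634 + 514*345) = (227 + 414336)*(-405634 + 177330) = 414563*(-228304) = -94646391152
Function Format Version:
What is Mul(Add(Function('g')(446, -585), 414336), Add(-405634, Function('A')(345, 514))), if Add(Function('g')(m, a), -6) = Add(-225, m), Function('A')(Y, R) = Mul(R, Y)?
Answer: -94646391152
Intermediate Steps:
Function('g')(m, a) = Add(-219, m) (Function('g')(m, a) = Add(6, Add(-225, m)) = Add(-219, m))
Mul(Add(Function('g')(446, -585), 414336), Add(-405634, Function('A')(345, 514))) = Mul(Add(Add(-219, 446), 414336), Add(-405634, Mul(514, 345))) = Mul(Add(227, 414336), Add(-405634, 177330)) = Mul(414563, -228304) = -94646391152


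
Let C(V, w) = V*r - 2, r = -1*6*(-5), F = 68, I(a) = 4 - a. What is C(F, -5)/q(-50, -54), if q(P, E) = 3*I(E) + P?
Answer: 1019/62 ≈ 16.435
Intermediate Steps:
r = 30 (r = -6*(-5) = 30)
C(V, w) = -2 + 30*V (C(V, w) = V*30 - 2 = 30*V - 2 = -2 + 30*V)
q(P, E) = 12 + P - 3*E (q(P, E) = 3*(4 - E) + P = (12 - 3*E) + P = 12 + P - 3*E)
C(F, -5)/q(-50, -54) = (-2 + 30*68)/(12 - 50 - 3*(-54)) = (-2 + 2040)/(12 - 50 + 162) = 2038/124 = 2038*(1/124) = 1019/62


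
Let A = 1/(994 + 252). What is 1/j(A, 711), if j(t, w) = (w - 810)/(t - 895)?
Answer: 33793/3738 ≈ 9.0404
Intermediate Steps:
A = 1/1246 ≈ 0.00080257
j(t, w) = (-810 + w)/(-895 + t)
1/j(A, 711) = 1/((-810 + 711)/(-895 + 1/1246)) = 1/(-99/(-1115169/1246)) = 1/(-1246/1115169*(-99)) = 1/(3738/33793) = 33793/3738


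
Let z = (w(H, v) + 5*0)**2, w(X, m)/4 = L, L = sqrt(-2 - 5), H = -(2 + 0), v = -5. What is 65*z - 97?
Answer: -7377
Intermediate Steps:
H = -2 (H = -1*2 = -2)
L = I*sqrt(7) (L = sqrt(-7) = I*sqrt(7) ≈ 2.6458*I)
w(X, m) = 4*I*sqrt(7) (w(X, m) = 4*(I*sqrt(7)) = 4*I*sqrt(7))
z = -112 (z = (4*I*sqrt(7) + 5*0)**2 = (4*I*sqrt(7) + 0)**2 = (4*I*sqrt(7))**2 = -112)
65*z - 97 = 65*(-112) - 97 = -7280 - 97 = -7377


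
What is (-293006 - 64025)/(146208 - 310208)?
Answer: 357031/164000 ≈ 2.1770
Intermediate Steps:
(-293006 - 64025)/(146208 - 310208) = -357031/(-164000) = -357031*(-1/164000) = 357031/164000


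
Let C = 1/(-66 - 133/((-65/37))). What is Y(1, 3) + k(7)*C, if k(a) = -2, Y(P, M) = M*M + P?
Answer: 6180/631 ≈ 9.7940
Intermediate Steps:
Y(P, M) = P + M**2 (Y(P, M) = M**2 + P = P + M**2)
C = 65/631 (C = 1/(-66 - 133/((-65*1/37))) = 1/(-66 - 133/(-65/37)) = 1/(-66 - 133*(-37/65)) = 1/(-66 + 4921/65) = 1/(631/65) = 65/631 ≈ 0.10301)
Y(1, 3) + k(7)*C = (1 + 3**2) - 2*65/631 = (1 + 9) - 130/631 = 10 - 130/631 = 6180/631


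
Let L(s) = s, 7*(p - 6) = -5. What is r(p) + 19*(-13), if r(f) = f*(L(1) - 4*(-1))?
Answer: -1544/7 ≈ -220.57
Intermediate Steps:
p = 37/7 (p = 6 + (1/7)*(-5) = 6 - 5/7 = 37/7 ≈ 5.2857)
r(f) = 5*f (r(f) = f*(1 - 4*(-1)) = f*(1 + 4) = f*5 = 5*f)
r(p) + 19*(-13) = 5*(37/7) + 19*(-13) = 185/7 - 247 = -1544/7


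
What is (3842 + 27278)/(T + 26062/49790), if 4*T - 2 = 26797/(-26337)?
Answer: 81616508875200/2016997703 ≈ 40464.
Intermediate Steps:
T = 25877/105348 (T = ½ + (26797/(-26337))/4 = ½ + (26797*(-1/26337))/4 = ½ + (¼)*(-26797/26337) = ½ - 26797/105348 = 25877/105348 ≈ 0.24563)
(3842 + 27278)/(T + 26062/49790) = (3842 + 27278)/(25877/105348 + 26062/49790) = 31120/(25877/105348 + 26062*(1/49790)) = 31120/(25877/105348 + 13031/24895) = 31120/(2016997703/2622638460) = 31120*(2622638460/2016997703) = 81616508875200/2016997703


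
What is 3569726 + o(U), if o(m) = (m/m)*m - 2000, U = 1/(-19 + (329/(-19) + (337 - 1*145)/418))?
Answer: 26736538435/7494 ≈ 3.5677e+6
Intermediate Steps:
U = -209/7494 (U = 1/(-19 + (329*(-1/19) + (337 - 145)*(1/418))) = 1/(-19 + (-329/19 + 192*(1/418))) = 1/(-19 + (-329/19 + 96/209)) = 1/(-19 - 3523/209) = 1/(-7494/209) = -209/7494 ≈ -0.027889)
o(m) = -2000 + m (o(m) = 1*m - 2000 = m - 2000 = -2000 + m)
3569726 + o(U) = 3569726 + (-2000 - 209/7494) = 3569726 - 14988209/7494 = 26736538435/7494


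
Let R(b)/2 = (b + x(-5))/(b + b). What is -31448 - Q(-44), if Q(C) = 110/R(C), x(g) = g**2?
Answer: -602352/19 ≈ -31703.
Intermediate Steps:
R(b) = (25 + b)/b (R(b) = 2*((b + (-5)**2)/(b + b)) = 2*((b + 25)/((2*b))) = 2*((25 + b)*(1/(2*b))) = 2*((25 + b)/(2*b)) = (25 + b)/b)
Q(C) = 110*C/(25 + C) (Q(C) = 110/(((25 + C)/C)) = 110*(C/(25 + C)) = 110*C/(25 + C))
-31448 - Q(-44) = -31448 - 110*(-44)/(25 - 44) = -31448 - 110*(-44)/(-19) = -31448 - 110*(-44)*(-1)/19 = -31448 - 1*4840/19 = -31448 - 4840/19 = -602352/19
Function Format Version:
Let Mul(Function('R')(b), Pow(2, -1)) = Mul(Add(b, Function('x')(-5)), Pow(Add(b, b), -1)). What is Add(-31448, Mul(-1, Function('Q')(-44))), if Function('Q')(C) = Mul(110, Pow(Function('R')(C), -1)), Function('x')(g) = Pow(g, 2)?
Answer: Rational(-602352, 19) ≈ -31703.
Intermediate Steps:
Function('R')(b) = Mul(Pow(b, -1), Add(25, b)) (Function('R')(b) = Mul(2, Mul(Add(b, Pow(-5, 2)), Pow(Add(b, b), -1))) = Mul(2, Mul(Add(b, 25), Pow(Mul(2, b), -1))) = Mul(2, Mul(Add(25, b), Mul(Rational(1, 2), Pow(b, -1)))) = Mul(2, Mul(Rational(1, 2), Pow(b, -1), Add(25, b))) = Mul(Pow(b, -1), Add(25, b)))
Function('Q')(C) = Mul(110, C, Pow(Add(25, C), -1)) (Function('Q')(C) = Mul(110, Pow(Mul(Pow(C, -1), Add(25, C)), -1)) = Mul(110, Mul(C, Pow(Add(25, C), -1))) = Mul(110, C, Pow(Add(25, C), -1)))
Add(-31448, Mul(-1, Function('Q')(-44))) = Add(-31448, Mul(-1, Mul(110, -44, Pow(Add(25, -44), -1)))) = Add(-31448, Mul(-1, Mul(110, -44, Pow(-19, -1)))) = Add(-31448, Mul(-1, Mul(110, -44, Rational(-1, 19)))) = Add(-31448, Mul(-1, Rational(4840, 19))) = Add(-31448, Rational(-4840, 19)) = Rational(-602352, 19)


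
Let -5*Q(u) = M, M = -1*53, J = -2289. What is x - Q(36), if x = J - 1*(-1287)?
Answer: -5063/5 ≈ -1012.6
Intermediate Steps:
M = -53
Q(u) = 53/5 (Q(u) = -⅕*(-53) = 53/5)
x = -1002 (x = -2289 - 1*(-1287) = -2289 + 1287 = -1002)
x - Q(36) = -1002 - 1*53/5 = -1002 - 53/5 = -5063/5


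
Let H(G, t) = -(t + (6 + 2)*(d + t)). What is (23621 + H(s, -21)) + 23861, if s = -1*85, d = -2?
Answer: 47687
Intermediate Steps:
s = -85
H(G, t) = 16 - 9*t (H(G, t) = -(t + (6 + 2)*(-2 + t)) = -(t + 8*(-2 + t)) = -(t + (-16 + 8*t)) = -(-16 + 9*t) = 16 - 9*t)
(23621 + H(s, -21)) + 23861 = (23621 + (16 - 9*(-21))) + 23861 = (23621 + (16 + 189)) + 23861 = (23621 + 205) + 23861 = 23826 + 23861 = 47687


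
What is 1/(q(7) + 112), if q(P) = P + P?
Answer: 1/126 ≈ 0.0079365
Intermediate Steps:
q(P) = 2*P
1/(q(7) + 112) = 1/(2*7 + 112) = 1/(14 + 112) = 1/126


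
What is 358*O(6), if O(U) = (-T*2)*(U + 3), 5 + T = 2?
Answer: 19332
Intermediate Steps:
T = -3 (T = -5 + 2 = -3)
O(U) = 18 + 6*U (O(U) = (-1*(-3)*2)*(U + 3) = (3*2)*(3 + U) = 6*(3 + U) = 18 + 6*U)
358*O(6) = 358*(18 + 6*6) = 358*(18 + 36) = 358*54 = 19332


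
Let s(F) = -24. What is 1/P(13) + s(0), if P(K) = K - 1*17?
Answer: -97/4 ≈ -24.250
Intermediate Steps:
P(K) = -17 + K (P(K) = K - 17 = -17 + K)
1/P(13) + s(0) = 1/(-17 + 13) - 24 = 1/(-4) - 24 = -1/4 - 24 = -97/4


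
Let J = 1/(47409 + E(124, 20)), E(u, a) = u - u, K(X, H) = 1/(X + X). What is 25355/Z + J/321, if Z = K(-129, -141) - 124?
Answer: -930390720631/4550268411 ≈ -204.47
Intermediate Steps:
K(X, H) = 1/(2*X)
E(u, a) = 0
Z = -31993/258 (Z = (1/2)/(-129) - 124 = (1/2)*(-1/129) - 124 = -1/258 - 124 = -31993/258 ≈ -124.00)
J = 1/47409 (J = 1/(47409 + 0) = 1/47409 ≈ 2.1093e-5)
25355/Z + J/321 = 25355/(-31993/258) + (1/47409)/321 = 25355*(-258/31993) + (1/47409)*(1/321) = -6541590/31993 + 1/15218289 = -930390720631/4550268411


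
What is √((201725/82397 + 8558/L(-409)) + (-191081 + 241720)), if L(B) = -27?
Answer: √27674970054181590/741573 ≈ 224.33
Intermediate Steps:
√((201725/82397 + 8558/L(-409)) + (-191081 + 241720)) = √((201725/82397 + 8558/(-27)) + (-191081 + 241720)) = √((201725*(1/82397) + 8558*(-1/27)) + 50639) = √((201725/82397 - 8558/27) + 50639) = √(-699706951/2224719 + 50639) = √(111957838490/2224719) = √27674970054181590/741573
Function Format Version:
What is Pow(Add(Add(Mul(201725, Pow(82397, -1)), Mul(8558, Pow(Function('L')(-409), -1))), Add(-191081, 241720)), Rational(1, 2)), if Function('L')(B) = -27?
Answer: Mul(Rational(1, 741573), Pow(27674970054181590, Rational(1, 2))) ≈ 224.33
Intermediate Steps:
Pow(Add(Add(Mul(201725, Pow(82397, -1)), Mul(8558, Pow(Function('L')(-409), -1))), Add(-191081, 241720)), Rational(1, 2)) = Pow(Add(Add(Mul(201725, Pow(82397, -1)), Mul(8558, Pow(-27, -1))), Add(-191081, 241720)), Rational(1, 2)) = Pow(Add(Add(Mul(201725, Rational(1, 82397)), Mul(8558, Rational(-1, 27))), 50639), Rational(1, 2)) = Pow(Add(Add(Rational(201725, 82397), Rational(-8558, 27)), 50639), Rational(1, 2)) = Pow(Add(Rational(-699706951, 2224719), 50639), Rational(1, 2)) = Pow(Rational(111957838490, 2224719), Rational(1, 2)) = Mul(Rational(1, 741573), Pow(27674970054181590, Rational(1, 2)))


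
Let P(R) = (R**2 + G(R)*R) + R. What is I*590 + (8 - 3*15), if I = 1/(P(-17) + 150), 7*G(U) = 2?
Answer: -10391/292 ≈ -35.586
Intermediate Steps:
G(U) = 2/7 (G(U) = (1/7)*2 = 2/7)
P(R) = R**2 + 9*R/7 (P(R) = (R**2 + 2*R/7) + R = R**2 + 9*R/7)
I = 7/2920 (I = 1/((1/7)*(-17)*(9 + 7*(-17)) + 150) = 1/((1/7)*(-17)*(9 - 119) + 150) = 1/((1/7)*(-17)*(-110) + 150) = 1/(1870/7 + 150) = 1/(2920/7) = 7/2920 ≈ 0.0023973)
I*590 + (8 - 3*15) = (7/2920)*590 + (8 - 3*15) = 413/292 + (8 - 45) = 413/292 - 37 = -10391/292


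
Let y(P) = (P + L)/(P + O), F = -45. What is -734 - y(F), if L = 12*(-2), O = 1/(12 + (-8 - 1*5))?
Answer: -1471/2 ≈ -735.50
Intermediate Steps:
O = -1 (O = 1/(12 + (-8 - 5)) = 1/(12 - 13) = 1/(-1) = -1)
L = -24
y(P) = (-24 + P)/(-1 + P) (y(P) = (P - 24)/(P - 1) = (-24 + P)/(-1 + P))
-734 - y(F) = -734 - (-24 - 45)/(-1 - 45) = -734 - (-69)/(-46) = -734 - (-1)*(-69)/46 = -734 - 1*3/2 = -734 - 3/2 = -1471/2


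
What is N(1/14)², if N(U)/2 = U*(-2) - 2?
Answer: 900/49 ≈ 18.367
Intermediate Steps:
N(U) = -4 - 4*U (N(U) = 2*(U*(-2) - 2) = 2*(-2*U - 2) = 2*(-2 - 2*U) = -4 - 4*U)
N(1/14)² = (-4 - 4/14)² = (-4 - 4*1/14)² = (-4 - 2/7)² = (-30/7)² = 900/49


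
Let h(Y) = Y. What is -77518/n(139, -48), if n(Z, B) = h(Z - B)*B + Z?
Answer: 77518/8837 ≈ 8.7720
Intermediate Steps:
n(Z, B) = Z + B*(Z - B) (n(Z, B) = (Z - B)*B + Z = B*(Z - B) + Z = Z + B*(Z - B))
-77518/n(139, -48) = -77518/(139 - 1*(-48)*(-48 - 1*139)) = -77518/(139 - 1*(-48)*(-48 - 139)) = -77518/(139 - 1*(-48)*(-187)) = -77518/(139 - 8976) = -77518/(-8837) = -77518*(-1/8837) = 77518/8837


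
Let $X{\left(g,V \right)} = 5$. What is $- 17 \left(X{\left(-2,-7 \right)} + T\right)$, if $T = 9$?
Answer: $-238$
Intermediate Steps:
$- 17 \left(X{\left(-2,-7 \right)} + T\right) = - 17 \left(5 + 9\right) = \left(-17\right) 14 = -238$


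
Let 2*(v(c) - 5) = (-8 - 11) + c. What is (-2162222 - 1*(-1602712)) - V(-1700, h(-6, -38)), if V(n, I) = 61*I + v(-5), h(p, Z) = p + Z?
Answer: -556819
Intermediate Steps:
h(p, Z) = Z + p
v(c) = -9/2 + c/2 (v(c) = 5 + ((-8 - 11) + c)/2 = 5 + (-19 + c)/2 = 5 + (-19/2 + c/2) = -9/2 + c/2)
V(n, I) = -7 + 61*I (V(n, I) = 61*I + (-9/2 + (½)*(-5)) = 61*I + (-9/2 - 5/2) = 61*I - 7 = -7 + 61*I)
(-2162222 - 1*(-1602712)) - V(-1700, h(-6, -38)) = (-2162222 - 1*(-1602712)) - (-7 + 61*(-38 - 6)) = (-2162222 + 1602712) - (-7 + 61*(-44)) = -559510 - (-7 - 2684) = -559510 - 1*(-2691) = -559510 + 2691 = -556819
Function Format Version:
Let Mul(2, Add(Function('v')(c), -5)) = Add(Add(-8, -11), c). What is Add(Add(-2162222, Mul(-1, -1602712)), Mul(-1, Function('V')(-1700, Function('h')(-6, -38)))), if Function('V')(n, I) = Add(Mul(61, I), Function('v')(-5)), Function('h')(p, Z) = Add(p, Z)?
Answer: -556819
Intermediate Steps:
Function('h')(p, Z) = Add(Z, p)
Function('v')(c) = Add(Rational(-9, 2), Mul(Rational(1, 2), c)) (Function('v')(c) = Add(5, Mul(Rational(1, 2), Add(Add(-8, -11), c))) = Add(5, Mul(Rational(1, 2), Add(-19, c))) = Add(5, Add(Rational(-19, 2), Mul(Rational(1, 2), c))) = Add(Rational(-9, 2), Mul(Rational(1, 2), c)))
Function('V')(n, I) = Add(-7, Mul(61, I)) (Function('V')(n, I) = Add(Mul(61, I), Add(Rational(-9, 2), Mul(Rational(1, 2), -5))) = Add(Mul(61, I), Add(Rational(-9, 2), Rational(-5, 2))) = Add(Mul(61, I), -7) = Add(-7, Mul(61, I)))
Add(Add(-2162222, Mul(-1, -1602712)), Mul(-1, Function('V')(-1700, Function('h')(-6, -38)))) = Add(Add(-2162222, Mul(-1, -1602712)), Mul(-1, Add(-7, Mul(61, Add(-38, -6))))) = Add(Add(-2162222, 1602712), Mul(-1, Add(-7, Mul(61, -44)))) = Add(-559510, Mul(-1, Add(-7, -2684))) = Add(-559510, Mul(-1, -2691)) = Add(-559510, 2691) = -556819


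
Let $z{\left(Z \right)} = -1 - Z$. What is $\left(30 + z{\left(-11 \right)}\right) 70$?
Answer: $2800$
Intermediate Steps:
$\left(30 + z{\left(-11 \right)}\right) 70 = \left(30 - -10\right) 70 = \left(30 + \left(-1 + 11\right)\right) 70 = \left(30 + 10\right) 70 = 40 \cdot 70 = 2800$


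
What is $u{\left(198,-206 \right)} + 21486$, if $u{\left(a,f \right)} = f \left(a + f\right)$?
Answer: $23134$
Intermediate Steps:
$u{\left(198,-206 \right)} + 21486 = - 206 \left(198 - 206\right) + 21486 = \left(-206\right) \left(-8\right) + 21486 = 1648 + 21486 = 23134$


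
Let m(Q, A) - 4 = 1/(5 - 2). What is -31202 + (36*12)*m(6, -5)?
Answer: -29330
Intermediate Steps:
m(Q, A) = 13/3 (m(Q, A) = 4 + 1/(5 - 2) = 4 + 1/3 = 4 + ⅓ = 13/3)
-31202 + (36*12)*m(6, -5) = -31202 + (36*12)*(13/3) = -31202 + 432*(13/3) = -31202 + 1872 = -29330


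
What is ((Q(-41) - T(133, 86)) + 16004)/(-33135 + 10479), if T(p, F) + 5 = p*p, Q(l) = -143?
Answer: 1823/22656 ≈ 0.080464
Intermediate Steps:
T(p, F) = -5 + p² (T(p, F) = -5 + p*p = -5 + p²)
((Q(-41) - T(133, 86)) + 16004)/(-33135 + 10479) = ((-143 - (-5 + 133²)) + 16004)/(-33135 + 10479) = ((-143 - (-5 + 17689)) + 16004)/(-22656) = ((-143 - 1*17684) + 16004)*(-1/22656) = ((-143 - 17684) + 16004)*(-1/22656) = (-17827 + 16004)*(-1/22656) = -1823*(-1/22656) = 1823/22656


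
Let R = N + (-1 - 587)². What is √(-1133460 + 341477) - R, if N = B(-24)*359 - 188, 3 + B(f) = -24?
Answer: -335863 + I*√791983 ≈ -3.3586e+5 + 889.93*I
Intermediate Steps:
B(f) = -27 (B(f) = -3 - 24 = -27)
N = -9881 (N = -27*359 - 188 = -9693 - 188 = -9881)
R = 335863 (R = -9881 + (-1 - 587)² = -9881 + (-588)² = -9881 + 345744 = 335863)
√(-1133460 + 341477) - R = √(-1133460 + 341477) - 1*335863 = √(-791983) - 335863 = I*√791983 - 335863 = -335863 + I*√791983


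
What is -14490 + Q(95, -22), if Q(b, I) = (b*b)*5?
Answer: 30635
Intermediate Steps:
Q(b, I) = 5*b² (Q(b, I) = b²*5 = 5*b²)
-14490 + Q(95, -22) = -14490 + 5*95² = -14490 + 5*9025 = -14490 + 45125 = 30635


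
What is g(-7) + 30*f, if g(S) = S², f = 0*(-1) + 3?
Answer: 139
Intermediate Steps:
f = 3 (f = 0 + 3 = 3)
g(-7) + 30*f = (-7)² + 30*3 = 49 + 90 = 139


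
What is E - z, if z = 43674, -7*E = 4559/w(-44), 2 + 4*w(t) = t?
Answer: -7022396/161 ≈ -43617.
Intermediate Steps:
w(t) = -½ + t/4
E = 9118/161 (E = -4559/(7*(-½ + (¼)*(-44))) = -4559/(7*(-½ - 11)) = -4559/(7*(-23/2)) = -4559*(-2)/(7*23) = -⅐*(-9118/23) = 9118/161 ≈ 56.634)
E - z = 9118/161 - 1*43674 = 9118/161 - 43674 = -7022396/161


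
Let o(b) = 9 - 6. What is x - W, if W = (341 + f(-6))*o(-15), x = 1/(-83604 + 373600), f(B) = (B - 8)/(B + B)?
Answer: -297680893/289996 ≈ -1026.5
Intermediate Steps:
o(b) = 3
f(B) = (-8 + B)/(2*B) (f(B) = (-8 + B)/((2*B)) = (-8 + B)*(1/(2*B)) = (-8 + B)/(2*B))
x = 1/289996 ≈ 3.4483e-6
W = 2053/2 (W = (341 + (½)*(-8 - 6)/(-6))*3 = (341 + (½)*(-⅙)*(-14))*3 = (341 + 7/6)*3 = (2053/6)*3 = 2053/2 ≈ 1026.5)
x - W = 1/289996 - 1*2053/2 = 1/289996 - 2053/2 = -297680893/289996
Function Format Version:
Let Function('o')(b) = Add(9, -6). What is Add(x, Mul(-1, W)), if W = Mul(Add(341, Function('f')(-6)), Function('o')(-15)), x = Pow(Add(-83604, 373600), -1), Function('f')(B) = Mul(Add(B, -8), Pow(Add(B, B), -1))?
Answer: Rational(-297680893, 289996) ≈ -1026.5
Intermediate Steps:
Function('o')(b) = 3
Function('f')(B) = Mul(Rational(1, 2), Pow(B, -1), Add(-8, B)) (Function('f')(B) = Mul(Add(-8, B), Pow(Mul(2, B), -1)) = Mul(Add(-8, B), Mul(Rational(1, 2), Pow(B, -1))) = Mul(Rational(1, 2), Pow(B, -1), Add(-8, B)))
x = Rational(1, 289996) (x = Pow(289996, -1) = Rational(1, 289996) ≈ 3.4483e-6)
W = Rational(2053, 2) (W = Mul(Add(341, Mul(Rational(1, 2), Pow(-6, -1), Add(-8, -6))), 3) = Mul(Add(341, Mul(Rational(1, 2), Rational(-1, 6), -14)), 3) = Mul(Add(341, Rational(7, 6)), 3) = Mul(Rational(2053, 6), 3) = Rational(2053, 2) ≈ 1026.5)
Add(x, Mul(-1, W)) = Add(Rational(1, 289996), Mul(-1, Rational(2053, 2))) = Add(Rational(1, 289996), Rational(-2053, 2)) = Rational(-297680893, 289996)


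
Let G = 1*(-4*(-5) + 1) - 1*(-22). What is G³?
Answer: 79507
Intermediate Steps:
G = 43 (G = 1*(20 + 1) + 22 = 1*21 + 22 = 21 + 22 = 43)
G³ = 43³ = 79507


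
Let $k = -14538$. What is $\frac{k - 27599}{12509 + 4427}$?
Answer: $- \frac{1453}{584} \approx -2.488$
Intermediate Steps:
$\frac{k - 27599}{12509 + 4427} = \frac{-14538 - 27599}{12509 + 4427} = - \frac{42137}{16936} = \left(-42137\right) \frac{1}{16936} = - \frac{1453}{584}$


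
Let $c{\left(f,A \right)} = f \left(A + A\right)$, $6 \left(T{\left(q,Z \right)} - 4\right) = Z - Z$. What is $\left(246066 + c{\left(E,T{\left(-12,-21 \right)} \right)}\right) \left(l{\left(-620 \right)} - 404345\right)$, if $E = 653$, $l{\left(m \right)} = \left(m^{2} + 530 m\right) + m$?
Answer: $-87741672850$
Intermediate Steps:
$T{\left(q,Z \right)} = 4$ ($T{\left(q,Z \right)} = 4 + \frac{Z - Z}{6} = 4 + \frac{1}{6} \cdot 0 = 4 + 0 = 4$)
$l{\left(m \right)} = m^{2} + 531 m$
$c{\left(f,A \right)} = 2 A f$ ($c{\left(f,A \right)} = f 2 A = 2 A f$)
$\left(246066 + c{\left(E,T{\left(-12,-21 \right)} \right)}\right) \left(l{\left(-620 \right)} - 404345\right) = \left(246066 + 2 \cdot 4 \cdot 653\right) \left(- 620 \left(531 - 620\right) - 404345\right) = \left(246066 + 5224\right) \left(\left(-620\right) \left(-89\right) - 404345\right) = 251290 \left(55180 - 404345\right) = 251290 \left(-349165\right) = -87741672850$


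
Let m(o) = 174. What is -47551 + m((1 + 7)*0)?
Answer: -47377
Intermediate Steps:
-47551 + m((1 + 7)*0) = -47551 + 174 = -47377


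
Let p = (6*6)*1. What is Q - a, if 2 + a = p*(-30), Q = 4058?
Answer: 5140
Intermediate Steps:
p = 36 (p = 36*1 = 36)
a = -1082 (a = -2 + 36*(-30) = -2 - 1080 = -1082)
Q - a = 4058 - 1*(-1082) = 4058 + 1082 = 5140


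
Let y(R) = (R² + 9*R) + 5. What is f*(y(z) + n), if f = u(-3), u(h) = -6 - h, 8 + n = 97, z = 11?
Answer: -942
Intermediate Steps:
n = 89 (n = -8 + 97 = 89)
y(R) = 5 + R² + 9*R
f = -3 (f = -6 - 1*(-3) = -6 + 3 = -3)
f*(y(z) + n) = -3*((5 + 11² + 9*11) + 89) = -3*((5 + 121 + 99) + 89) = -3*(225 + 89) = -3*314 = -942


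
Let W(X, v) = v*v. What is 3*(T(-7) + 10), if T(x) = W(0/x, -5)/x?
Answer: 135/7 ≈ 19.286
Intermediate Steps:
W(X, v) = v**2
T(x) = 25/x (T(x) = (-5)**2/x = 25/x)
3*(T(-7) + 10) = 3*(25/(-7) + 10) = 3*(25*(-1/7) + 10) = 3*(-25/7 + 10) = 3*(45/7) = 135/7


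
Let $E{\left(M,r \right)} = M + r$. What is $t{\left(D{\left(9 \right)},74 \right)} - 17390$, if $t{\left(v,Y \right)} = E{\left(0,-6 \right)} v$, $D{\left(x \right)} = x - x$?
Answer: $-17390$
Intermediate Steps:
$D{\left(x \right)} = 0$
$t{\left(v,Y \right)} = - 6 v$ ($t{\left(v,Y \right)} = \left(0 - 6\right) v = - 6 v$)
$t{\left(D{\left(9 \right)},74 \right)} - 17390 = \left(-6\right) 0 - 17390 = 0 - 17390 = -17390$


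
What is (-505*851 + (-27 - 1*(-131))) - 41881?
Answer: -471532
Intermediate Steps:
(-505*851 + (-27 - 1*(-131))) - 41881 = (-429755 + (-27 + 131)) - 41881 = (-429755 + 104) - 41881 = -429651 - 41881 = -471532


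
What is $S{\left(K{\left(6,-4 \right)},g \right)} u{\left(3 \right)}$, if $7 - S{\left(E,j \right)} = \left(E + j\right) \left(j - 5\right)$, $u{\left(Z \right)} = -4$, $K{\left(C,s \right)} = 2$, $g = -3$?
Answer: $4$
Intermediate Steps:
$S{\left(E,j \right)} = 7 - \left(-5 + j\right) \left(E + j\right)$ ($S{\left(E,j \right)} = 7 - \left(E + j\right) \left(j - 5\right) = 7 - \left(E + j\right) \left(-5 + j\right) = 7 - \left(-5 + j\right) \left(E + j\right)$)
$S{\left(K{\left(6,-4 \right)},g \right)} u{\left(3 \right)} = \left(7 - \left(-3\right)^{2} + 5 \cdot 2 + 5 \left(-3\right) - 2 \left(-3\right)\right) \left(-4\right) = \left(7 - 9 + 10 - 15 + 6\right) \left(-4\right) = \left(-1\right) \left(-4\right) = 4$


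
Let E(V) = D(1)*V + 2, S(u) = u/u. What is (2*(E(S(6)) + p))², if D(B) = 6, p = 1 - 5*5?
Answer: 1024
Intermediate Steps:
p = -24 (p = 1 - 5*5 = 1 - 25 = -24)
S(u) = 1
E(V) = 2 + 6*V (E(V) = 6*V + 2 = 2 + 6*V)
(2*(E(S(6)) + p))² = (2*((2 + 6*1) - 24))² = (2*((2 + 6) - 24))² = (2*(8 - 24))² = (2*(-16))² = (-32)² = 1024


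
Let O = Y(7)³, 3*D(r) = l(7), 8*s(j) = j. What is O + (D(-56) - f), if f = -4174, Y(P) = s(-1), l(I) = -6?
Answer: 2136063/512 ≈ 4172.0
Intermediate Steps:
s(j) = j/8
D(r) = -2 (D(r) = (⅓)*(-6) = -2)
Y(P) = -⅛ (Y(P) = (⅛)*(-1) = -⅛)
O = -1/512 (O = (-⅛)³ = -1/512 ≈ -0.0019531)
O + (D(-56) - f) = -1/512 + (-2 - 1*(-4174)) = -1/512 + (-2 + 4174) = -1/512 + 4172 = 2136063/512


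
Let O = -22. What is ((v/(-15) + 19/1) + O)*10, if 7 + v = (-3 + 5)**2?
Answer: -28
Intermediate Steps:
v = -3 (v = -7 + (-3 + 5)**2 = -7 + 2**2 = -7 + 4 = -3)
((v/(-15) + 19/1) + O)*10 = ((-3/(-15) + 19/1) - 22)*10 = ((-3*(-1/15) + 19*1) - 22)*10 = ((1/5 + 19) - 22)*10 = (96/5 - 22)*10 = -14/5*10 = -28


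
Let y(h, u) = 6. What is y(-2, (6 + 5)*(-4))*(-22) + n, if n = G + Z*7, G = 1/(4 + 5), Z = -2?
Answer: -1313/9 ≈ -145.89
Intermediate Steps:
G = ⅑ (G = 1/9 = ⅑ ≈ 0.11111)
n = -125/9 (n = ⅑ - 2*7 = ⅑ - 14 = -125/9 ≈ -13.889)
y(-2, (6 + 5)*(-4))*(-22) + n = 6*(-22) - 125/9 = -132 - 125/9 = -1313/9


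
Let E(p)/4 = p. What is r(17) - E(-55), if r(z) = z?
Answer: 237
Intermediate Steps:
E(p) = 4*p
r(17) - E(-55) = 17 - 4*(-55) = 17 - 1*(-220) = 17 + 220 = 237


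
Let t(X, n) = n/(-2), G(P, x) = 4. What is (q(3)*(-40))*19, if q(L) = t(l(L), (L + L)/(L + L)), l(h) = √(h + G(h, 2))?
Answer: 380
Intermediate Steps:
l(h) = √(4 + h) (l(h) = √(h + 4) = √(4 + h))
t(X, n) = -n/2 (t(X, n) = n*(-½) = -n/2)
q(L) = -½ (q(L) = -(L + L)/(2*(L + L)) = -2*L/(2*(2*L)) = -2*L*1/(2*L)/2 = -½*1 = -½)
(q(3)*(-40))*19 = -½*(-40)*19 = 20*19 = 380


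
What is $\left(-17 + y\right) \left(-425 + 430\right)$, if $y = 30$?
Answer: $65$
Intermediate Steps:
$\left(-17 + y\right) \left(-425 + 430\right) = \left(-17 + 30\right) \left(-425 + 430\right) = 13 \cdot 5 = 65$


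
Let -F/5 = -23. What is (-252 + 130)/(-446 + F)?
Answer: 122/331 ≈ 0.36858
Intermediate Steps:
F = 115 (F = -5*(-23) = 115)
(-252 + 130)/(-446 + F) = (-252 + 130)/(-446 + 115) = -122/(-331) = -122*(-1/331) = 122/331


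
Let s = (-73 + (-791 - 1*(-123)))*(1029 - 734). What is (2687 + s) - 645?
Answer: -216553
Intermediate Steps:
s = -218595 (s = (-73 + (-791 + 123))*295 = (-73 - 668)*295 = -741*295 = -218595)
(2687 + s) - 645 = (2687 - 218595) - 645 = -215908 - 645 = -216553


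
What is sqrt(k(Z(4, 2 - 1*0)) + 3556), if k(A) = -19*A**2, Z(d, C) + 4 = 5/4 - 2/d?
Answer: 3*sqrt(5965)/4 ≈ 57.925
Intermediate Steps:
Z(d, C) = -11/4 - 2/d (Z(d, C) = -4 + (5/4 - 2/d) = -11/4 - 2/d)
sqrt(k(Z(4, 2 - 1*0)) + 3556) = sqrt(-19*(-11/4 - 2/4)**2 + 3556) = sqrt(-19*(-11/4 - 2*1/4)**2 + 3556) = sqrt(-19*(-11/4 - 1/2)**2 + 3556) = sqrt(-19*(-13/4)**2 + 3556) = sqrt(-19*169/16 + 3556) = sqrt(-3211/16 + 3556) = sqrt(53685/16) = 3*sqrt(5965)/4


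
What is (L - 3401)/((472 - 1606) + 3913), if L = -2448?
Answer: -5849/2779 ≈ -2.1047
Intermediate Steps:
(L - 3401)/((472 - 1606) + 3913) = (-2448 - 3401)/((472 - 1606) + 3913) = -5849/(-1134 + 3913) = -5849/2779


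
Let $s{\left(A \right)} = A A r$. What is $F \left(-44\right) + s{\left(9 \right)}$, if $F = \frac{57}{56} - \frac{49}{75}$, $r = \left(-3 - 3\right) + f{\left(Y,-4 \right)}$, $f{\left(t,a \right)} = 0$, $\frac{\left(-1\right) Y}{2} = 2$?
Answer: $- \frac{527141}{1050} \approx -502.04$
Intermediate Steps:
$Y = -4$ ($Y = \left(-2\right) 2 = -4$)
$r = -6$ ($r = \left(-3 - 3\right) + 0 = -6 + 0 = -6$)
$F = \frac{1531}{4200}$ ($F = 57 \cdot \frac{1}{56} - \frac{49}{75} = \frac{57}{56} - \frac{49}{75} = \frac{1531}{4200} \approx 0.36452$)
$s{\left(A \right)} = - 6 A^{2}$ ($s{\left(A \right)} = A A \left(-6\right) = A^{2} \left(-6\right) = - 6 A^{2}$)
$F \left(-44\right) + s{\left(9 \right)} = \frac{1531}{4200} \left(-44\right) - 6 \cdot 9^{2} = - \frac{16841}{1050} - 486 = - \frac{527141}{1050}$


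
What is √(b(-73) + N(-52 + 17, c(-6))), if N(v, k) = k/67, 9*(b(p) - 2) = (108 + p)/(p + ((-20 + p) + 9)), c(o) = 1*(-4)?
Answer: √1907568055/31557 ≈ 1.3840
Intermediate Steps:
c(o) = -4
b(p) = 2 + (108 + p)/(9*(-11 + 2*p)) (b(p) = 2 + ((108 + p)/(p + ((-20 + p) + 9)))/9 = 2 + ((108 + p)/(p + (-11 + p)))/9 = 2 + ((108 + p)/(-11 + 2*p))/9 = 2 + (108 + p)/(9*(-11 + 2*p)))
N(v, k) = k/67 (N(v, k) = k*(1/67) = k/67)
√(b(-73) + N(-52 + 17, c(-6))) = √((-90 + 37*(-73))/(9*(-11 + 2*(-73))) + (1/67)*(-4)) = √((-90 - 2701)/(9*(-11 - 146)) - 4/67) = √((⅑)*(-2791)/(-157) - 4/67) = √((⅑)*(-1/157)*(-2791) - 4/67) = √(2791/1413 - 4/67) = √(181345/94671) = √1907568055/31557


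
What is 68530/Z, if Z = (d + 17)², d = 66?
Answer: 68530/6889 ≈ 9.9477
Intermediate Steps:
Z = 6889 (Z = (66 + 17)² = 83² = 6889)
68530/Z = 68530/6889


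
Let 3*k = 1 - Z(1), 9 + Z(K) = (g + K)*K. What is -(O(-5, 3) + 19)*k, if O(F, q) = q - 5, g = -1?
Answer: -170/3 ≈ -56.667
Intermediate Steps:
Z(K) = -9 + K*(-1 + K) (Z(K) = -9 + (-1 + K)*K = -9 + K*(-1 + K))
O(F, q) = -5 + q
k = 10/3 (k = (1 - (-9 + 1² - 1*1))/3 = (1 - (-9 + 1 - 1))/3 = (1 - 1*(-9))/3 = (1 + 9)/3 = (⅓)*10 = 10/3 ≈ 3.3333)
-(O(-5, 3) + 19)*k = -((-5 + 3) + 19)*10/3 = -(-2 + 19)*10/3 = -17*10/3 = -1*170/3 = -170/3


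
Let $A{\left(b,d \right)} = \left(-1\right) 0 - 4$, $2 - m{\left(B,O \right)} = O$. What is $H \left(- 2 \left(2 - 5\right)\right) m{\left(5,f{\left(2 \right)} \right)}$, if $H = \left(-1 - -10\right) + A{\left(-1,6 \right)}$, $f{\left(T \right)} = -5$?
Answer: $210$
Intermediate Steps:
$m{\left(B,O \right)} = 2 - O$
$A{\left(b,d \right)} = -4$ ($A{\left(b,d \right)} = 0 - 4 = -4$)
$H = 5$ ($H = \left(-1 - -10\right) - 4 = \left(-1 + 10\right) - 4 = 9 - 4 = 5$)
$H \left(- 2 \left(2 - 5\right)\right) m{\left(5,f{\left(2 \right)} \right)} = 5 \left(- 2 \left(2 - 5\right)\right) \left(2 - -5\right) = 5 \left(\left(-2\right) \left(-3\right)\right) \left(2 + 5\right) = 5 \cdot 6 \cdot 7 = 30 \cdot 7 = 210$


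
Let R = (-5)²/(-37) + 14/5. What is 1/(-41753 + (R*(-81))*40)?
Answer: -37/1799525 ≈ -2.0561e-5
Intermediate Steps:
R = 393/185 (R = 25*(-1/37) + 14*(⅕) = -25/37 + 14/5 = 393/185 ≈ 2.1243)
1/(-41753 + (R*(-81))*40) = 1/(-41753 + ((393/185)*(-81))*40) = 1/(-41753 - 31833/185*40) = 1/(-41753 - 254664/37) = 1/(-1799525/37) = -37/1799525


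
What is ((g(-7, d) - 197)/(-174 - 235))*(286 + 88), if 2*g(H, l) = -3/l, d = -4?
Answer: 294151/1636 ≈ 179.80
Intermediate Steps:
g(H, l) = -3/(2*l) (g(H, l) = (-3/l)/2 = -3/(2*l))
((g(-7, d) - 197)/(-174 - 235))*(286 + 88) = ((-3/2/(-4) - 197)/(-174 - 235))*(286 + 88) = ((-3/2*(-¼) - 197)/(-409))*374 = ((3/8 - 197)*(-1/409))*374 = -1573/8*(-1/409)*374 = (1573/3272)*374 = 294151/1636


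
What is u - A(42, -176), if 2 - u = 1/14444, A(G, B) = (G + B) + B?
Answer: 4506527/14444 ≈ 312.00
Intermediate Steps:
A(G, B) = G + 2*B (A(G, B) = (B + G) + B = G + 2*B)
u = 28887/14444 (u = 2 - 1/14444 = 28887/14444 ≈ 1.9999)
u - A(42, -176) = 28887/14444 - (42 + 2*(-176)) = 28887/14444 - (42 - 352) = 28887/14444 - 1*(-310) = 28887/14444 + 310 = 4506527/14444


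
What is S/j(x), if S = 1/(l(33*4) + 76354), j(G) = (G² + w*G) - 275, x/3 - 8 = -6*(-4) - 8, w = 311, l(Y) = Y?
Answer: 1/2088144286 ≈ 4.7889e-10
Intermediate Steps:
x = 72 (x = 24 + 3*(-6*(-4) - 8) = 24 + 3*(24 - 8) = 24 + 3*16 = 24 + 48 = 72)
j(G) = -275 + G² + 311*G (j(G) = (G² + 311*G) - 275 = -275 + G² + 311*G)
S = 1/76486 (S = 1/(33*4 + 76354) = 1/(132 + 76354) = 1/76486 ≈ 1.3074e-5)
S/j(x) = 1/(76486*(-275 + 72² + 311*72)) = 1/(76486*(-275 + 5184 + 22392)) = (1/76486)/27301 = (1/76486)*(1/27301) = 1/2088144286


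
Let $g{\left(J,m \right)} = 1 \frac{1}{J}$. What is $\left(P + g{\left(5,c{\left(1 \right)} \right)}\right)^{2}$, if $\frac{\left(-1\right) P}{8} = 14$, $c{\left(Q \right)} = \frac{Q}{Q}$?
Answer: $\frac{312481}{25} \approx 12499.0$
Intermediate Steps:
$c{\left(Q \right)} = 1$
$P = -112$ ($P = \left(-8\right) 14 = -112$)
$g{\left(J,m \right)} = \frac{1}{J}$
$\left(P + g{\left(5,c{\left(1 \right)} \right)}\right)^{2} = \left(-112 + \frac{1}{5}\right)^{2} = \left(- \frac{559}{5}\right)^{2} = \frac{312481}{25}$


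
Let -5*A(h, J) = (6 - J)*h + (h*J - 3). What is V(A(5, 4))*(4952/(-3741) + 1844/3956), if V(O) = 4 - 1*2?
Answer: -147578/86043 ≈ -1.7152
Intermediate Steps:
A(h, J) = ⅗ - J*h/5 - h*(6 - J)/5 (A(h, J) = -((6 - J)*h + (h*J - 3))/5 = -(h*(6 - J) + (J*h - 3))/5 = -(h*(6 - J) + (-3 + J*h))/5 = -(-3 + J*h + h*(6 - J))/5 = ⅗ - J*h/5 - h*(6 - J)/5)
V(O) = 2 (V(O) = 4 - 2 = 2)
V(A(5, 4))*(4952/(-3741) + 1844/3956) = 2*(4952/(-3741) + 1844/3956) = 2*(4952*(-1/3741) + 1844*(1/3956)) = 2*(-4952/3741 + 461/989) = 2*(-73789/86043) = -147578/86043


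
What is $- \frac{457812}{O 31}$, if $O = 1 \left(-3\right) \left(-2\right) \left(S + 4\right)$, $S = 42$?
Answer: $- \frac{38151}{713} \approx -53.508$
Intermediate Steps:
$O = 276$ ($O = 1 \left(-3\right) \left(-2\right) \left(42 + 4\right) = \left(-3\right) \left(-2\right) 46 = 6 \cdot 46 = 276$)
$- \frac{457812}{O 31} = - \frac{457812}{276 \cdot 31} = - \frac{457812}{8556} = \left(-457812\right) \frac{1}{8556} = - \frac{38151}{713}$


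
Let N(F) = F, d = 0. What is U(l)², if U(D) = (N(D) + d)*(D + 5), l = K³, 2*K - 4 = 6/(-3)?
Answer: 36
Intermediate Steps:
K = 1 (K = 2 + (6/(-3))/2 = 2 + (6*(-⅓))/2 = 2 + (½)*(-2) = 2 - 1 = 1)
l = 1 (l = 1³ = 1)
U(D) = D*(5 + D) (U(D) = (D + 0)*(D + 5) = D*(5 + D))
U(l)² = (1*(5 + 1))² = (1*6)² = 6² = 36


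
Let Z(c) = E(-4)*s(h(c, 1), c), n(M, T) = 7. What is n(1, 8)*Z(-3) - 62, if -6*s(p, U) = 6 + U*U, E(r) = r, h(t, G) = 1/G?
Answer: 8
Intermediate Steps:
s(p, U) = -1 - U²/6 (s(p, U) = -(6 + U*U)/6 = -(6 + U²)/6 = -1 - U²/6)
Z(c) = 4 + 2*c²/3 (Z(c) = -4*(-1 - c²/6) = 4 + 2*c²/3)
n(1, 8)*Z(-3) - 62 = 7*(4 + (⅔)*(-3)²) - 62 = 7*(4 + (⅔)*9) - 62 = 7*(4 + 6) - 62 = 7*10 - 62 = 70 - 62 = 8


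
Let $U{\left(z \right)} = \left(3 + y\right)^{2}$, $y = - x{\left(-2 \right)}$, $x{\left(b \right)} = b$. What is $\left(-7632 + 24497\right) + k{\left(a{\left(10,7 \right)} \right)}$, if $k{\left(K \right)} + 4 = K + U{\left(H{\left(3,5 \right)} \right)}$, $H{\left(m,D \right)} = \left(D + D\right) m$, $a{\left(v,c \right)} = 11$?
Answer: $16897$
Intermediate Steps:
$H{\left(m,D \right)} = 2 D m$
$y = 2$ ($y = \left(-1\right) \left(-2\right) = 2$)
$U{\left(z \right)} = 25$ ($U{\left(z \right)} = \left(3 + 2\right)^{2} = 5^{2} = 25$)
$k{\left(K \right)} = 21 + K$ ($k{\left(K \right)} = -4 + \left(K + 25\right) = -4 + \left(25 + K\right) = 21 + K$)
$\left(-7632 + 24497\right) + k{\left(a{\left(10,7 \right)} \right)} = \left(-7632 + 24497\right) + \left(21 + 11\right) = 16865 + 32 = 16897$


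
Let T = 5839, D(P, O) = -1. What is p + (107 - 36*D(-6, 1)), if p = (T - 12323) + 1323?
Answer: -5018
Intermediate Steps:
p = -5161 (p = (5839 - 12323) + 1323 = -6484 + 1323 = -5161)
p + (107 - 36*D(-6, 1)) = -5161 + (107 - 36*(-1)) = -5161 + (107 + 36) = -5161 + 143 = -5018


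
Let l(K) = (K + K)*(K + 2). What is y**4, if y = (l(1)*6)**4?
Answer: 7958661109946400884391936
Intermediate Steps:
l(K) = 2*K*(2 + K) (l(K) = (2*K)*(2 + K) = 2*K*(2 + K))
y = 1679616 (y = ((2*1*(2 + 1))*6)**4 = ((2*1*3)*6)**4 = (6*6)**4 = 36**4 = 1679616)
y**4 = 1679616**4 = 7958661109946400884391936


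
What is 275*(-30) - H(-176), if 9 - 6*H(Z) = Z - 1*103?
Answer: -8298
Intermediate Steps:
H(Z) = 56/3 - Z/6 (H(Z) = 3/2 - (Z - 1*103)/6 = 3/2 - (Z - 103)/6 = 3/2 - (-103 + Z)/6 = 3/2 + (103/6 - Z/6) = 56/3 - Z/6)
275*(-30) - H(-176) = 275*(-30) - (56/3 - 1/6*(-176)) = -8250 - (56/3 + 88/3) = -8250 - 1*48 = -8250 - 48 = -8298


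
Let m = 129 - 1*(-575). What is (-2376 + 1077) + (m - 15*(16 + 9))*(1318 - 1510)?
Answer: -64467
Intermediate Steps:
m = 704 (m = 129 + 575 = 704)
(-2376 + 1077) + (m - 15*(16 + 9))*(1318 - 1510) = (-2376 + 1077) + (704 - 15*(16 + 9))*(1318 - 1510) = -1299 + (704 - 15*25)*(-192) = -1299 + (704 - 375)*(-192) = -1299 + 329*(-192) = -1299 - 63168 = -64467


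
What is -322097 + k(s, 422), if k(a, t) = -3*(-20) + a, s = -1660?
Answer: -323697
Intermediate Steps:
k(a, t) = 60 + a
-322097 + k(s, 422) = -322097 + (60 - 1660) = -322097 - 1600 = -323697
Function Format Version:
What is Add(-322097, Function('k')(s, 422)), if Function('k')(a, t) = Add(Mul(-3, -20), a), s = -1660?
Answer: -323697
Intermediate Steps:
Function('k')(a, t) = Add(60, a)
Add(-322097, Function('k')(s, 422)) = Add(-322097, Add(60, -1660)) = Add(-322097, -1600) = -323697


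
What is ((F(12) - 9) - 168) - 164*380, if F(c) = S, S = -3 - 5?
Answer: -62505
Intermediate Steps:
S = -8
F(c) = -8
((F(12) - 9) - 168) - 164*380 = ((-8 - 9) - 168) - 164*380 = (-17 - 168) - 62320 = -185 - 62320 = -62505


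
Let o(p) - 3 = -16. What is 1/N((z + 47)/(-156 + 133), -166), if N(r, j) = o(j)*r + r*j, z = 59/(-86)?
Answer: 1978/712957 ≈ 0.0027744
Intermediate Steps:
z = -59/86 (z = 59*(-1/86) = -59/86 ≈ -0.68605)
o(p) = -13 (o(p) = 3 - 16 = -13)
N(r, j) = -13*r + j*r (N(r, j) = -13*r + r*j = -13*r + j*r)
1/N((z + 47)/(-156 + 133), -166) = 1/(((-59/86 + 47)/(-156 + 133))*(-13 - 166)) = 1/(((3983/86)/(-23))*(-179)) = 1/(((3983/86)*(-1/23))*(-179)) = 1/(-3983/1978*(-179)) = 1/(712957/1978) = 1978/712957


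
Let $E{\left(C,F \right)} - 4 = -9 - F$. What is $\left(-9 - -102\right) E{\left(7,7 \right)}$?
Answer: $-1116$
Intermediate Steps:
$E{\left(C,F \right)} = -5 - F$ ($E{\left(C,F \right)} = 4 - \left(9 + F\right) = -5 - F$)
$\left(-9 - -102\right) E{\left(7,7 \right)} = \left(-9 - -102\right) \left(-5 - 7\right) = \left(-9 + 102\right) \left(-5 - 7\right) = 93 \left(-12\right) = -1116$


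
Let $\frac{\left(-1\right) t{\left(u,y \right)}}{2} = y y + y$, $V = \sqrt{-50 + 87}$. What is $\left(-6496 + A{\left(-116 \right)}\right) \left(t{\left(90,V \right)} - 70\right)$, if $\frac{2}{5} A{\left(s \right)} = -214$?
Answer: $1012464 + 14062 \sqrt{37} \approx 1.098 \cdot 10^{6}$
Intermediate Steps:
$A{\left(s \right)} = -535$ ($A{\left(s \right)} = \frac{5}{2} \left(-214\right) = -535$)
$V = \sqrt{37} \approx 6.0828$
$t{\left(u,y \right)} = - 2 y - 2 y^{2}$ ($t{\left(u,y \right)} = - 2 \left(y y + y\right) = - 2 \left(y^{2} + y\right) = - 2 \left(y + y^{2}\right) = - 2 y - 2 y^{2}$)
$\left(-6496 + A{\left(-116 \right)}\right) \left(t{\left(90,V \right)} - 70\right) = \left(-6496 - 535\right) \left(- 2 \sqrt{37} \left(1 + \sqrt{37}\right) - 70\right) = - 7031 \left(- 2 \sqrt{37} \left(1 + \sqrt{37}\right) - 70\right) = - 7031 \left(-70 - 2 \sqrt{37} \left(1 + \sqrt{37}\right)\right) = 492170 + 14062 \sqrt{37} \left(1 + \sqrt{37}\right)$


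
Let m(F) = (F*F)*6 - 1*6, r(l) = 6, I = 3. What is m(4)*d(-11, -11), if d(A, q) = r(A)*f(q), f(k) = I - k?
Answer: 7560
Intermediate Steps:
f(k) = 3 - k
d(A, q) = 18 - 6*q (d(A, q) = 6*(3 - q) = 18 - 6*q)
m(F) = -6 + 6*F**2 (m(F) = F**2*6 - 6 = 6*F**2 - 6 = -6 + 6*F**2)
m(4)*d(-11, -11) = (-6 + 6*4**2)*(18 - 6*(-11)) = (-6 + 6*16)*(18 + 66) = (-6 + 96)*84 = 90*84 = 7560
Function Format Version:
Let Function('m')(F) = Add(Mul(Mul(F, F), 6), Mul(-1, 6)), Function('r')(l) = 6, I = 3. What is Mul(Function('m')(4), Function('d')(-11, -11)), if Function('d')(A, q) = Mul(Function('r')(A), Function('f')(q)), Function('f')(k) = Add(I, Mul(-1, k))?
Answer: 7560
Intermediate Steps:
Function('f')(k) = Add(3, Mul(-1, k))
Function('d')(A, q) = Add(18, Mul(-6, q)) (Function('d')(A, q) = Mul(6, Add(3, Mul(-1, q))) = Add(18, Mul(-6, q)))
Function('m')(F) = Add(-6, Mul(6, Pow(F, 2))) (Function('m')(F) = Add(Mul(Pow(F, 2), 6), -6) = Add(Mul(6, Pow(F, 2)), -6) = Add(-6, Mul(6, Pow(F, 2))))
Mul(Function('m')(4), Function('d')(-11, -11)) = Mul(Add(-6, Mul(6, Pow(4, 2))), Add(18, Mul(-6, -11))) = Mul(Add(-6, Mul(6, 16)), Add(18, 66)) = Mul(Add(-6, 96), 84) = Mul(90, 84) = 7560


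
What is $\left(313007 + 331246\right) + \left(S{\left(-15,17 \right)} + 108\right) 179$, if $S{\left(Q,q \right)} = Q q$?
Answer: $617940$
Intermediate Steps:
$\left(313007 + 331246\right) + \left(S{\left(-15,17 \right)} + 108\right) 179 = \left(313007 + 331246\right) + \left(\left(-15\right) 17 + 108\right) 179 = 644253 + \left(-255 + 108\right) 179 = 644253 - 26313 = 617940$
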